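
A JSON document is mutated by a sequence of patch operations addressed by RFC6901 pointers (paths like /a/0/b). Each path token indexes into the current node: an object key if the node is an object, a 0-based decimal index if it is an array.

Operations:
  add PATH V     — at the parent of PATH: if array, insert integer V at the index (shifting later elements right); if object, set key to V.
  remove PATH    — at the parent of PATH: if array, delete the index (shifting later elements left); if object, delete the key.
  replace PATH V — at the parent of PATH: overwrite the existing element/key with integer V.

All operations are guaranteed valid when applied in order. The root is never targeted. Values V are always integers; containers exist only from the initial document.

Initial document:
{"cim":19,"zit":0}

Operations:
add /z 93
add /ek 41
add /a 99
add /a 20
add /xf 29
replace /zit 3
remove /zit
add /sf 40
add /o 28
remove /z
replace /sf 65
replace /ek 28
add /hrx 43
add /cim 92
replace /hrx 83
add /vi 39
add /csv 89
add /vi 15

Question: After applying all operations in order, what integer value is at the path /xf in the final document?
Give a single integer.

After op 1 (add /z 93): {"cim":19,"z":93,"zit":0}
After op 2 (add /ek 41): {"cim":19,"ek":41,"z":93,"zit":0}
After op 3 (add /a 99): {"a":99,"cim":19,"ek":41,"z":93,"zit":0}
After op 4 (add /a 20): {"a":20,"cim":19,"ek":41,"z":93,"zit":0}
After op 5 (add /xf 29): {"a":20,"cim":19,"ek":41,"xf":29,"z":93,"zit":0}
After op 6 (replace /zit 3): {"a":20,"cim":19,"ek":41,"xf":29,"z":93,"zit":3}
After op 7 (remove /zit): {"a":20,"cim":19,"ek":41,"xf":29,"z":93}
After op 8 (add /sf 40): {"a":20,"cim":19,"ek":41,"sf":40,"xf":29,"z":93}
After op 9 (add /o 28): {"a":20,"cim":19,"ek":41,"o":28,"sf":40,"xf":29,"z":93}
After op 10 (remove /z): {"a":20,"cim":19,"ek":41,"o":28,"sf":40,"xf":29}
After op 11 (replace /sf 65): {"a":20,"cim":19,"ek":41,"o":28,"sf":65,"xf":29}
After op 12 (replace /ek 28): {"a":20,"cim":19,"ek":28,"o":28,"sf":65,"xf":29}
After op 13 (add /hrx 43): {"a":20,"cim":19,"ek":28,"hrx":43,"o":28,"sf":65,"xf":29}
After op 14 (add /cim 92): {"a":20,"cim":92,"ek":28,"hrx":43,"o":28,"sf":65,"xf":29}
After op 15 (replace /hrx 83): {"a":20,"cim":92,"ek":28,"hrx":83,"o":28,"sf":65,"xf":29}
After op 16 (add /vi 39): {"a":20,"cim":92,"ek":28,"hrx":83,"o":28,"sf":65,"vi":39,"xf":29}
After op 17 (add /csv 89): {"a":20,"cim":92,"csv":89,"ek":28,"hrx":83,"o":28,"sf":65,"vi":39,"xf":29}
After op 18 (add /vi 15): {"a":20,"cim":92,"csv":89,"ek":28,"hrx":83,"o":28,"sf":65,"vi":15,"xf":29}
Value at /xf: 29

Answer: 29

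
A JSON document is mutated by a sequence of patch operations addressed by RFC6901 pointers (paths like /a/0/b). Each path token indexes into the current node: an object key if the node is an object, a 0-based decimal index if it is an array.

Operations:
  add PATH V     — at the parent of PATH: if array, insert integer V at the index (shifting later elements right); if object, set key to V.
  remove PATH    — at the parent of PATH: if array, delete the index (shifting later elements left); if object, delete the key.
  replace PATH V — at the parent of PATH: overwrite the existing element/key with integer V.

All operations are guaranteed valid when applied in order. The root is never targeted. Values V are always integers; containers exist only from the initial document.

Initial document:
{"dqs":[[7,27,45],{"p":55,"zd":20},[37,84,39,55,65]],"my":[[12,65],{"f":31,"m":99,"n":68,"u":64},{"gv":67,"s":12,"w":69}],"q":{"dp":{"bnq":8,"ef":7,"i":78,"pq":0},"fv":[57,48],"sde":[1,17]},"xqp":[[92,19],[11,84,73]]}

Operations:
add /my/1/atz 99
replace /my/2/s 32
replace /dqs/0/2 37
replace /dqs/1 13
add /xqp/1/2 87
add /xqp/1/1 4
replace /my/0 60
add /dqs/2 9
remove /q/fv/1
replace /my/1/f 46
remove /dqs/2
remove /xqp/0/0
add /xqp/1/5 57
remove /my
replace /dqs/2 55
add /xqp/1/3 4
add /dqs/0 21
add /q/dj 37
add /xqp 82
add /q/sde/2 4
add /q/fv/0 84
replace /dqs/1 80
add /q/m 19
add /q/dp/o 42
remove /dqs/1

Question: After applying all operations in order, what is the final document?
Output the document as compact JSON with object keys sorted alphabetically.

Answer: {"dqs":[21,13,55],"q":{"dj":37,"dp":{"bnq":8,"ef":7,"i":78,"o":42,"pq":0},"fv":[84,57],"m":19,"sde":[1,17,4]},"xqp":82}

Derivation:
After op 1 (add /my/1/atz 99): {"dqs":[[7,27,45],{"p":55,"zd":20},[37,84,39,55,65]],"my":[[12,65],{"atz":99,"f":31,"m":99,"n":68,"u":64},{"gv":67,"s":12,"w":69}],"q":{"dp":{"bnq":8,"ef":7,"i":78,"pq":0},"fv":[57,48],"sde":[1,17]},"xqp":[[92,19],[11,84,73]]}
After op 2 (replace /my/2/s 32): {"dqs":[[7,27,45],{"p":55,"zd":20},[37,84,39,55,65]],"my":[[12,65],{"atz":99,"f":31,"m":99,"n":68,"u":64},{"gv":67,"s":32,"w":69}],"q":{"dp":{"bnq":8,"ef":7,"i":78,"pq":0},"fv":[57,48],"sde":[1,17]},"xqp":[[92,19],[11,84,73]]}
After op 3 (replace /dqs/0/2 37): {"dqs":[[7,27,37],{"p":55,"zd":20},[37,84,39,55,65]],"my":[[12,65],{"atz":99,"f":31,"m":99,"n":68,"u":64},{"gv":67,"s":32,"w":69}],"q":{"dp":{"bnq":8,"ef":7,"i":78,"pq":0},"fv":[57,48],"sde":[1,17]},"xqp":[[92,19],[11,84,73]]}
After op 4 (replace /dqs/1 13): {"dqs":[[7,27,37],13,[37,84,39,55,65]],"my":[[12,65],{"atz":99,"f":31,"m":99,"n":68,"u":64},{"gv":67,"s":32,"w":69}],"q":{"dp":{"bnq":8,"ef":7,"i":78,"pq":0},"fv":[57,48],"sde":[1,17]},"xqp":[[92,19],[11,84,73]]}
After op 5 (add /xqp/1/2 87): {"dqs":[[7,27,37],13,[37,84,39,55,65]],"my":[[12,65],{"atz":99,"f":31,"m":99,"n":68,"u":64},{"gv":67,"s":32,"w":69}],"q":{"dp":{"bnq":8,"ef":7,"i":78,"pq":0},"fv":[57,48],"sde":[1,17]},"xqp":[[92,19],[11,84,87,73]]}
After op 6 (add /xqp/1/1 4): {"dqs":[[7,27,37],13,[37,84,39,55,65]],"my":[[12,65],{"atz":99,"f":31,"m":99,"n":68,"u":64},{"gv":67,"s":32,"w":69}],"q":{"dp":{"bnq":8,"ef":7,"i":78,"pq":0},"fv":[57,48],"sde":[1,17]},"xqp":[[92,19],[11,4,84,87,73]]}
After op 7 (replace /my/0 60): {"dqs":[[7,27,37],13,[37,84,39,55,65]],"my":[60,{"atz":99,"f":31,"m":99,"n":68,"u":64},{"gv":67,"s":32,"w":69}],"q":{"dp":{"bnq":8,"ef":7,"i":78,"pq":0},"fv":[57,48],"sde":[1,17]},"xqp":[[92,19],[11,4,84,87,73]]}
After op 8 (add /dqs/2 9): {"dqs":[[7,27,37],13,9,[37,84,39,55,65]],"my":[60,{"atz":99,"f":31,"m":99,"n":68,"u":64},{"gv":67,"s":32,"w":69}],"q":{"dp":{"bnq":8,"ef":7,"i":78,"pq":0},"fv":[57,48],"sde":[1,17]},"xqp":[[92,19],[11,4,84,87,73]]}
After op 9 (remove /q/fv/1): {"dqs":[[7,27,37],13,9,[37,84,39,55,65]],"my":[60,{"atz":99,"f":31,"m":99,"n":68,"u":64},{"gv":67,"s":32,"w":69}],"q":{"dp":{"bnq":8,"ef":7,"i":78,"pq":0},"fv":[57],"sde":[1,17]},"xqp":[[92,19],[11,4,84,87,73]]}
After op 10 (replace /my/1/f 46): {"dqs":[[7,27,37],13,9,[37,84,39,55,65]],"my":[60,{"atz":99,"f":46,"m":99,"n":68,"u":64},{"gv":67,"s":32,"w":69}],"q":{"dp":{"bnq":8,"ef":7,"i":78,"pq":0},"fv":[57],"sde":[1,17]},"xqp":[[92,19],[11,4,84,87,73]]}
After op 11 (remove /dqs/2): {"dqs":[[7,27,37],13,[37,84,39,55,65]],"my":[60,{"atz":99,"f":46,"m":99,"n":68,"u":64},{"gv":67,"s":32,"w":69}],"q":{"dp":{"bnq":8,"ef":7,"i":78,"pq":0},"fv":[57],"sde":[1,17]},"xqp":[[92,19],[11,4,84,87,73]]}
After op 12 (remove /xqp/0/0): {"dqs":[[7,27,37],13,[37,84,39,55,65]],"my":[60,{"atz":99,"f":46,"m":99,"n":68,"u":64},{"gv":67,"s":32,"w":69}],"q":{"dp":{"bnq":8,"ef":7,"i":78,"pq":0},"fv":[57],"sde":[1,17]},"xqp":[[19],[11,4,84,87,73]]}
After op 13 (add /xqp/1/5 57): {"dqs":[[7,27,37],13,[37,84,39,55,65]],"my":[60,{"atz":99,"f":46,"m":99,"n":68,"u":64},{"gv":67,"s":32,"w":69}],"q":{"dp":{"bnq":8,"ef":7,"i":78,"pq":0},"fv":[57],"sde":[1,17]},"xqp":[[19],[11,4,84,87,73,57]]}
After op 14 (remove /my): {"dqs":[[7,27,37],13,[37,84,39,55,65]],"q":{"dp":{"bnq":8,"ef":7,"i":78,"pq":0},"fv":[57],"sde":[1,17]},"xqp":[[19],[11,4,84,87,73,57]]}
After op 15 (replace /dqs/2 55): {"dqs":[[7,27,37],13,55],"q":{"dp":{"bnq":8,"ef":7,"i":78,"pq":0},"fv":[57],"sde":[1,17]},"xqp":[[19],[11,4,84,87,73,57]]}
After op 16 (add /xqp/1/3 4): {"dqs":[[7,27,37],13,55],"q":{"dp":{"bnq":8,"ef":7,"i":78,"pq":0},"fv":[57],"sde":[1,17]},"xqp":[[19],[11,4,84,4,87,73,57]]}
After op 17 (add /dqs/0 21): {"dqs":[21,[7,27,37],13,55],"q":{"dp":{"bnq":8,"ef":7,"i":78,"pq":0},"fv":[57],"sde":[1,17]},"xqp":[[19],[11,4,84,4,87,73,57]]}
After op 18 (add /q/dj 37): {"dqs":[21,[7,27,37],13,55],"q":{"dj":37,"dp":{"bnq":8,"ef":7,"i":78,"pq":0},"fv":[57],"sde":[1,17]},"xqp":[[19],[11,4,84,4,87,73,57]]}
After op 19 (add /xqp 82): {"dqs":[21,[7,27,37],13,55],"q":{"dj":37,"dp":{"bnq":8,"ef":7,"i":78,"pq":0},"fv":[57],"sde":[1,17]},"xqp":82}
After op 20 (add /q/sde/2 4): {"dqs":[21,[7,27,37],13,55],"q":{"dj":37,"dp":{"bnq":8,"ef":7,"i":78,"pq":0},"fv":[57],"sde":[1,17,4]},"xqp":82}
After op 21 (add /q/fv/0 84): {"dqs":[21,[7,27,37],13,55],"q":{"dj":37,"dp":{"bnq":8,"ef":7,"i":78,"pq":0},"fv":[84,57],"sde":[1,17,4]},"xqp":82}
After op 22 (replace /dqs/1 80): {"dqs":[21,80,13,55],"q":{"dj":37,"dp":{"bnq":8,"ef":7,"i":78,"pq":0},"fv":[84,57],"sde":[1,17,4]},"xqp":82}
After op 23 (add /q/m 19): {"dqs":[21,80,13,55],"q":{"dj":37,"dp":{"bnq":8,"ef":7,"i":78,"pq":0},"fv":[84,57],"m":19,"sde":[1,17,4]},"xqp":82}
After op 24 (add /q/dp/o 42): {"dqs":[21,80,13,55],"q":{"dj":37,"dp":{"bnq":8,"ef":7,"i":78,"o":42,"pq":0},"fv":[84,57],"m":19,"sde":[1,17,4]},"xqp":82}
After op 25 (remove /dqs/1): {"dqs":[21,13,55],"q":{"dj":37,"dp":{"bnq":8,"ef":7,"i":78,"o":42,"pq":0},"fv":[84,57],"m":19,"sde":[1,17,4]},"xqp":82}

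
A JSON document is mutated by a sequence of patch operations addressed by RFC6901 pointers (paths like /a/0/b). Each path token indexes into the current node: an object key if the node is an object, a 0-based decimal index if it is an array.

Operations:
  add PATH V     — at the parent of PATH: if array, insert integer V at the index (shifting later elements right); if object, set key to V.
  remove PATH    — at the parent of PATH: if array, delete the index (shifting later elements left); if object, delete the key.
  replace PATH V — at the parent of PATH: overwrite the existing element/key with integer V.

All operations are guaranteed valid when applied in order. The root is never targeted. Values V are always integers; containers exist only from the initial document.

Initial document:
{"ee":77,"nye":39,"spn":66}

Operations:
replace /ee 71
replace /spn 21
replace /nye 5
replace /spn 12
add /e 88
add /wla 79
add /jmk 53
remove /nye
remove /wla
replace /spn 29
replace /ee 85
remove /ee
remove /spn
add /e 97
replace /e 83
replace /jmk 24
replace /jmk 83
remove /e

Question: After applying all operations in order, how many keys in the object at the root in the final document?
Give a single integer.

Answer: 1

Derivation:
After op 1 (replace /ee 71): {"ee":71,"nye":39,"spn":66}
After op 2 (replace /spn 21): {"ee":71,"nye":39,"spn":21}
After op 3 (replace /nye 5): {"ee":71,"nye":5,"spn":21}
After op 4 (replace /spn 12): {"ee":71,"nye":5,"spn":12}
After op 5 (add /e 88): {"e":88,"ee":71,"nye":5,"spn":12}
After op 6 (add /wla 79): {"e":88,"ee":71,"nye":5,"spn":12,"wla":79}
After op 7 (add /jmk 53): {"e":88,"ee":71,"jmk":53,"nye":5,"spn":12,"wla":79}
After op 8 (remove /nye): {"e":88,"ee":71,"jmk":53,"spn":12,"wla":79}
After op 9 (remove /wla): {"e":88,"ee":71,"jmk":53,"spn":12}
After op 10 (replace /spn 29): {"e":88,"ee":71,"jmk":53,"spn":29}
After op 11 (replace /ee 85): {"e":88,"ee":85,"jmk":53,"spn":29}
After op 12 (remove /ee): {"e":88,"jmk":53,"spn":29}
After op 13 (remove /spn): {"e":88,"jmk":53}
After op 14 (add /e 97): {"e":97,"jmk":53}
After op 15 (replace /e 83): {"e":83,"jmk":53}
After op 16 (replace /jmk 24): {"e":83,"jmk":24}
After op 17 (replace /jmk 83): {"e":83,"jmk":83}
After op 18 (remove /e): {"jmk":83}
Size at the root: 1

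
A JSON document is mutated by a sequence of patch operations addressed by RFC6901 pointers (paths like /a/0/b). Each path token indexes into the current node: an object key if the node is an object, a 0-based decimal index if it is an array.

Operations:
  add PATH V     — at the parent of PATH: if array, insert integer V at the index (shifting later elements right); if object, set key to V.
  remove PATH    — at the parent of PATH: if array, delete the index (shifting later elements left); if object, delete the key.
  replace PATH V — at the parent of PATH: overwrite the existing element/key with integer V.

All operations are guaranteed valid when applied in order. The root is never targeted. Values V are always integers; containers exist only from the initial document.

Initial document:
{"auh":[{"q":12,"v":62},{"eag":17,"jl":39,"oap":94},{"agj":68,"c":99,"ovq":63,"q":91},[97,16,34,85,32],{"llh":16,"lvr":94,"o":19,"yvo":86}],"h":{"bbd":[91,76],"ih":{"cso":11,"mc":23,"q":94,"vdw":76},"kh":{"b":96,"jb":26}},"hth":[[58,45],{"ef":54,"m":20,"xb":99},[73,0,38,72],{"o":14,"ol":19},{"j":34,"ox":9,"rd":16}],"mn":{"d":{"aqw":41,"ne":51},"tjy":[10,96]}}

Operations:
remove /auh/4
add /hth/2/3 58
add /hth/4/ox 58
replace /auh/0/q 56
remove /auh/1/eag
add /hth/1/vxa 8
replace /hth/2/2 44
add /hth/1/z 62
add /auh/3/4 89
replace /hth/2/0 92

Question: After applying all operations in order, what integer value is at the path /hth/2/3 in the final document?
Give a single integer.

After op 1 (remove /auh/4): {"auh":[{"q":12,"v":62},{"eag":17,"jl":39,"oap":94},{"agj":68,"c":99,"ovq":63,"q":91},[97,16,34,85,32]],"h":{"bbd":[91,76],"ih":{"cso":11,"mc":23,"q":94,"vdw":76},"kh":{"b":96,"jb":26}},"hth":[[58,45],{"ef":54,"m":20,"xb":99},[73,0,38,72],{"o":14,"ol":19},{"j":34,"ox":9,"rd":16}],"mn":{"d":{"aqw":41,"ne":51},"tjy":[10,96]}}
After op 2 (add /hth/2/3 58): {"auh":[{"q":12,"v":62},{"eag":17,"jl":39,"oap":94},{"agj":68,"c":99,"ovq":63,"q":91},[97,16,34,85,32]],"h":{"bbd":[91,76],"ih":{"cso":11,"mc":23,"q":94,"vdw":76},"kh":{"b":96,"jb":26}},"hth":[[58,45],{"ef":54,"m":20,"xb":99},[73,0,38,58,72],{"o":14,"ol":19},{"j":34,"ox":9,"rd":16}],"mn":{"d":{"aqw":41,"ne":51},"tjy":[10,96]}}
After op 3 (add /hth/4/ox 58): {"auh":[{"q":12,"v":62},{"eag":17,"jl":39,"oap":94},{"agj":68,"c":99,"ovq":63,"q":91},[97,16,34,85,32]],"h":{"bbd":[91,76],"ih":{"cso":11,"mc":23,"q":94,"vdw":76},"kh":{"b":96,"jb":26}},"hth":[[58,45],{"ef":54,"m":20,"xb":99},[73,0,38,58,72],{"o":14,"ol":19},{"j":34,"ox":58,"rd":16}],"mn":{"d":{"aqw":41,"ne":51},"tjy":[10,96]}}
After op 4 (replace /auh/0/q 56): {"auh":[{"q":56,"v":62},{"eag":17,"jl":39,"oap":94},{"agj":68,"c":99,"ovq":63,"q":91},[97,16,34,85,32]],"h":{"bbd":[91,76],"ih":{"cso":11,"mc":23,"q":94,"vdw":76},"kh":{"b":96,"jb":26}},"hth":[[58,45],{"ef":54,"m":20,"xb":99},[73,0,38,58,72],{"o":14,"ol":19},{"j":34,"ox":58,"rd":16}],"mn":{"d":{"aqw":41,"ne":51},"tjy":[10,96]}}
After op 5 (remove /auh/1/eag): {"auh":[{"q":56,"v":62},{"jl":39,"oap":94},{"agj":68,"c":99,"ovq":63,"q":91},[97,16,34,85,32]],"h":{"bbd":[91,76],"ih":{"cso":11,"mc":23,"q":94,"vdw":76},"kh":{"b":96,"jb":26}},"hth":[[58,45],{"ef":54,"m":20,"xb":99},[73,0,38,58,72],{"o":14,"ol":19},{"j":34,"ox":58,"rd":16}],"mn":{"d":{"aqw":41,"ne":51},"tjy":[10,96]}}
After op 6 (add /hth/1/vxa 8): {"auh":[{"q":56,"v":62},{"jl":39,"oap":94},{"agj":68,"c":99,"ovq":63,"q":91},[97,16,34,85,32]],"h":{"bbd":[91,76],"ih":{"cso":11,"mc":23,"q":94,"vdw":76},"kh":{"b":96,"jb":26}},"hth":[[58,45],{"ef":54,"m":20,"vxa":8,"xb":99},[73,0,38,58,72],{"o":14,"ol":19},{"j":34,"ox":58,"rd":16}],"mn":{"d":{"aqw":41,"ne":51},"tjy":[10,96]}}
After op 7 (replace /hth/2/2 44): {"auh":[{"q":56,"v":62},{"jl":39,"oap":94},{"agj":68,"c":99,"ovq":63,"q":91},[97,16,34,85,32]],"h":{"bbd":[91,76],"ih":{"cso":11,"mc":23,"q":94,"vdw":76},"kh":{"b":96,"jb":26}},"hth":[[58,45],{"ef":54,"m":20,"vxa":8,"xb":99},[73,0,44,58,72],{"o":14,"ol":19},{"j":34,"ox":58,"rd":16}],"mn":{"d":{"aqw":41,"ne":51},"tjy":[10,96]}}
After op 8 (add /hth/1/z 62): {"auh":[{"q":56,"v":62},{"jl":39,"oap":94},{"agj":68,"c":99,"ovq":63,"q":91},[97,16,34,85,32]],"h":{"bbd":[91,76],"ih":{"cso":11,"mc":23,"q":94,"vdw":76},"kh":{"b":96,"jb":26}},"hth":[[58,45],{"ef":54,"m":20,"vxa":8,"xb":99,"z":62},[73,0,44,58,72],{"o":14,"ol":19},{"j":34,"ox":58,"rd":16}],"mn":{"d":{"aqw":41,"ne":51},"tjy":[10,96]}}
After op 9 (add /auh/3/4 89): {"auh":[{"q":56,"v":62},{"jl":39,"oap":94},{"agj":68,"c":99,"ovq":63,"q":91},[97,16,34,85,89,32]],"h":{"bbd":[91,76],"ih":{"cso":11,"mc":23,"q":94,"vdw":76},"kh":{"b":96,"jb":26}},"hth":[[58,45],{"ef":54,"m":20,"vxa":8,"xb":99,"z":62},[73,0,44,58,72],{"o":14,"ol":19},{"j":34,"ox":58,"rd":16}],"mn":{"d":{"aqw":41,"ne":51},"tjy":[10,96]}}
After op 10 (replace /hth/2/0 92): {"auh":[{"q":56,"v":62},{"jl":39,"oap":94},{"agj":68,"c":99,"ovq":63,"q":91},[97,16,34,85,89,32]],"h":{"bbd":[91,76],"ih":{"cso":11,"mc":23,"q":94,"vdw":76},"kh":{"b":96,"jb":26}},"hth":[[58,45],{"ef":54,"m":20,"vxa":8,"xb":99,"z":62},[92,0,44,58,72],{"o":14,"ol":19},{"j":34,"ox":58,"rd":16}],"mn":{"d":{"aqw":41,"ne":51},"tjy":[10,96]}}
Value at /hth/2/3: 58

Answer: 58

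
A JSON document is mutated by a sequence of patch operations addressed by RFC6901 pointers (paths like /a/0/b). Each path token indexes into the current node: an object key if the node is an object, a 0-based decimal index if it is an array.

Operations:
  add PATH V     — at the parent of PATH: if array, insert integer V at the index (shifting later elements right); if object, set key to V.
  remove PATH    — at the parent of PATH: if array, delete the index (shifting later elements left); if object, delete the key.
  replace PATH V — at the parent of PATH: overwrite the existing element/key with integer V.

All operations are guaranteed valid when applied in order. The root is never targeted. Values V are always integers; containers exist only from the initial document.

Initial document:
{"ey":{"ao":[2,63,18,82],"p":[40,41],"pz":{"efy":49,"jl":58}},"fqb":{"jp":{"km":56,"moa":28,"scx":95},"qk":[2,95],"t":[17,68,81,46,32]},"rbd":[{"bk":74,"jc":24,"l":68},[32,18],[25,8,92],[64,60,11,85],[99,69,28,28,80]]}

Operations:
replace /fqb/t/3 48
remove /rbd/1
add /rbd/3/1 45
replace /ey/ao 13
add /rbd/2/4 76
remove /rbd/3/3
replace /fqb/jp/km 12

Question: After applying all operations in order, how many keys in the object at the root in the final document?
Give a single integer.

Answer: 3

Derivation:
After op 1 (replace /fqb/t/3 48): {"ey":{"ao":[2,63,18,82],"p":[40,41],"pz":{"efy":49,"jl":58}},"fqb":{"jp":{"km":56,"moa":28,"scx":95},"qk":[2,95],"t":[17,68,81,48,32]},"rbd":[{"bk":74,"jc":24,"l":68},[32,18],[25,8,92],[64,60,11,85],[99,69,28,28,80]]}
After op 2 (remove /rbd/1): {"ey":{"ao":[2,63,18,82],"p":[40,41],"pz":{"efy":49,"jl":58}},"fqb":{"jp":{"km":56,"moa":28,"scx":95},"qk":[2,95],"t":[17,68,81,48,32]},"rbd":[{"bk":74,"jc":24,"l":68},[25,8,92],[64,60,11,85],[99,69,28,28,80]]}
After op 3 (add /rbd/3/1 45): {"ey":{"ao":[2,63,18,82],"p":[40,41],"pz":{"efy":49,"jl":58}},"fqb":{"jp":{"km":56,"moa":28,"scx":95},"qk":[2,95],"t":[17,68,81,48,32]},"rbd":[{"bk":74,"jc":24,"l":68},[25,8,92],[64,60,11,85],[99,45,69,28,28,80]]}
After op 4 (replace /ey/ao 13): {"ey":{"ao":13,"p":[40,41],"pz":{"efy":49,"jl":58}},"fqb":{"jp":{"km":56,"moa":28,"scx":95},"qk":[2,95],"t":[17,68,81,48,32]},"rbd":[{"bk":74,"jc":24,"l":68},[25,8,92],[64,60,11,85],[99,45,69,28,28,80]]}
After op 5 (add /rbd/2/4 76): {"ey":{"ao":13,"p":[40,41],"pz":{"efy":49,"jl":58}},"fqb":{"jp":{"km":56,"moa":28,"scx":95},"qk":[2,95],"t":[17,68,81,48,32]},"rbd":[{"bk":74,"jc":24,"l":68},[25,8,92],[64,60,11,85,76],[99,45,69,28,28,80]]}
After op 6 (remove /rbd/3/3): {"ey":{"ao":13,"p":[40,41],"pz":{"efy":49,"jl":58}},"fqb":{"jp":{"km":56,"moa":28,"scx":95},"qk":[2,95],"t":[17,68,81,48,32]},"rbd":[{"bk":74,"jc":24,"l":68},[25,8,92],[64,60,11,85,76],[99,45,69,28,80]]}
After op 7 (replace /fqb/jp/km 12): {"ey":{"ao":13,"p":[40,41],"pz":{"efy":49,"jl":58}},"fqb":{"jp":{"km":12,"moa":28,"scx":95},"qk":[2,95],"t":[17,68,81,48,32]},"rbd":[{"bk":74,"jc":24,"l":68},[25,8,92],[64,60,11,85,76],[99,45,69,28,80]]}
Size at the root: 3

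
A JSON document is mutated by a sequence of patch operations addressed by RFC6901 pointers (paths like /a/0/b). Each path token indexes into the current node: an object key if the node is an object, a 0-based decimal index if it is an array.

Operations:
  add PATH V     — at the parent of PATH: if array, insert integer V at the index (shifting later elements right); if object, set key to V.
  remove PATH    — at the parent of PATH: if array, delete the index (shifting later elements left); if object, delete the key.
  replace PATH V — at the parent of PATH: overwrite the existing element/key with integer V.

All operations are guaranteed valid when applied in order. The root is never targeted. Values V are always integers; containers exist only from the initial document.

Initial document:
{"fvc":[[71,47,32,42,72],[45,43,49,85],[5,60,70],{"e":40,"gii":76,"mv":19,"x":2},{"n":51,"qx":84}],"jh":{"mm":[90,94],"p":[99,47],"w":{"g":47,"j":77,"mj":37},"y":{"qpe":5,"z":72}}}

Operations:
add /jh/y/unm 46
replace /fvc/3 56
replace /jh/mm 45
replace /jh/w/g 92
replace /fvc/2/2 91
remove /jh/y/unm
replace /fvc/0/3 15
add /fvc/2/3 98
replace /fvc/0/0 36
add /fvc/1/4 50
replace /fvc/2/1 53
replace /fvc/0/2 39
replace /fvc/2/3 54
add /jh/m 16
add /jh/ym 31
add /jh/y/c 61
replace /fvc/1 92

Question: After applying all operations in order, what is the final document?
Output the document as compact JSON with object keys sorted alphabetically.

Answer: {"fvc":[[36,47,39,15,72],92,[5,53,91,54],56,{"n":51,"qx":84}],"jh":{"m":16,"mm":45,"p":[99,47],"w":{"g":92,"j":77,"mj":37},"y":{"c":61,"qpe":5,"z":72},"ym":31}}

Derivation:
After op 1 (add /jh/y/unm 46): {"fvc":[[71,47,32,42,72],[45,43,49,85],[5,60,70],{"e":40,"gii":76,"mv":19,"x":2},{"n":51,"qx":84}],"jh":{"mm":[90,94],"p":[99,47],"w":{"g":47,"j":77,"mj":37},"y":{"qpe":5,"unm":46,"z":72}}}
After op 2 (replace /fvc/3 56): {"fvc":[[71,47,32,42,72],[45,43,49,85],[5,60,70],56,{"n":51,"qx":84}],"jh":{"mm":[90,94],"p":[99,47],"w":{"g":47,"j":77,"mj":37},"y":{"qpe":5,"unm":46,"z":72}}}
After op 3 (replace /jh/mm 45): {"fvc":[[71,47,32,42,72],[45,43,49,85],[5,60,70],56,{"n":51,"qx":84}],"jh":{"mm":45,"p":[99,47],"w":{"g":47,"j":77,"mj":37},"y":{"qpe":5,"unm":46,"z":72}}}
After op 4 (replace /jh/w/g 92): {"fvc":[[71,47,32,42,72],[45,43,49,85],[5,60,70],56,{"n":51,"qx":84}],"jh":{"mm":45,"p":[99,47],"w":{"g":92,"j":77,"mj":37},"y":{"qpe":5,"unm":46,"z":72}}}
After op 5 (replace /fvc/2/2 91): {"fvc":[[71,47,32,42,72],[45,43,49,85],[5,60,91],56,{"n":51,"qx":84}],"jh":{"mm":45,"p":[99,47],"w":{"g":92,"j":77,"mj":37},"y":{"qpe":5,"unm":46,"z":72}}}
After op 6 (remove /jh/y/unm): {"fvc":[[71,47,32,42,72],[45,43,49,85],[5,60,91],56,{"n":51,"qx":84}],"jh":{"mm":45,"p":[99,47],"w":{"g":92,"j":77,"mj":37},"y":{"qpe":5,"z":72}}}
After op 7 (replace /fvc/0/3 15): {"fvc":[[71,47,32,15,72],[45,43,49,85],[5,60,91],56,{"n":51,"qx":84}],"jh":{"mm":45,"p":[99,47],"w":{"g":92,"j":77,"mj":37},"y":{"qpe":5,"z":72}}}
After op 8 (add /fvc/2/3 98): {"fvc":[[71,47,32,15,72],[45,43,49,85],[5,60,91,98],56,{"n":51,"qx":84}],"jh":{"mm":45,"p":[99,47],"w":{"g":92,"j":77,"mj":37},"y":{"qpe":5,"z":72}}}
After op 9 (replace /fvc/0/0 36): {"fvc":[[36,47,32,15,72],[45,43,49,85],[5,60,91,98],56,{"n":51,"qx":84}],"jh":{"mm":45,"p":[99,47],"w":{"g":92,"j":77,"mj":37},"y":{"qpe":5,"z":72}}}
After op 10 (add /fvc/1/4 50): {"fvc":[[36,47,32,15,72],[45,43,49,85,50],[5,60,91,98],56,{"n":51,"qx":84}],"jh":{"mm":45,"p":[99,47],"w":{"g":92,"j":77,"mj":37},"y":{"qpe":5,"z":72}}}
After op 11 (replace /fvc/2/1 53): {"fvc":[[36,47,32,15,72],[45,43,49,85,50],[5,53,91,98],56,{"n":51,"qx":84}],"jh":{"mm":45,"p":[99,47],"w":{"g":92,"j":77,"mj":37},"y":{"qpe":5,"z":72}}}
After op 12 (replace /fvc/0/2 39): {"fvc":[[36,47,39,15,72],[45,43,49,85,50],[5,53,91,98],56,{"n":51,"qx":84}],"jh":{"mm":45,"p":[99,47],"w":{"g":92,"j":77,"mj":37},"y":{"qpe":5,"z":72}}}
After op 13 (replace /fvc/2/3 54): {"fvc":[[36,47,39,15,72],[45,43,49,85,50],[5,53,91,54],56,{"n":51,"qx":84}],"jh":{"mm":45,"p":[99,47],"w":{"g":92,"j":77,"mj":37},"y":{"qpe":5,"z":72}}}
After op 14 (add /jh/m 16): {"fvc":[[36,47,39,15,72],[45,43,49,85,50],[5,53,91,54],56,{"n":51,"qx":84}],"jh":{"m":16,"mm":45,"p":[99,47],"w":{"g":92,"j":77,"mj":37},"y":{"qpe":5,"z":72}}}
After op 15 (add /jh/ym 31): {"fvc":[[36,47,39,15,72],[45,43,49,85,50],[5,53,91,54],56,{"n":51,"qx":84}],"jh":{"m":16,"mm":45,"p":[99,47],"w":{"g":92,"j":77,"mj":37},"y":{"qpe":5,"z":72},"ym":31}}
After op 16 (add /jh/y/c 61): {"fvc":[[36,47,39,15,72],[45,43,49,85,50],[5,53,91,54],56,{"n":51,"qx":84}],"jh":{"m":16,"mm":45,"p":[99,47],"w":{"g":92,"j":77,"mj":37},"y":{"c":61,"qpe":5,"z":72},"ym":31}}
After op 17 (replace /fvc/1 92): {"fvc":[[36,47,39,15,72],92,[5,53,91,54],56,{"n":51,"qx":84}],"jh":{"m":16,"mm":45,"p":[99,47],"w":{"g":92,"j":77,"mj":37},"y":{"c":61,"qpe":5,"z":72},"ym":31}}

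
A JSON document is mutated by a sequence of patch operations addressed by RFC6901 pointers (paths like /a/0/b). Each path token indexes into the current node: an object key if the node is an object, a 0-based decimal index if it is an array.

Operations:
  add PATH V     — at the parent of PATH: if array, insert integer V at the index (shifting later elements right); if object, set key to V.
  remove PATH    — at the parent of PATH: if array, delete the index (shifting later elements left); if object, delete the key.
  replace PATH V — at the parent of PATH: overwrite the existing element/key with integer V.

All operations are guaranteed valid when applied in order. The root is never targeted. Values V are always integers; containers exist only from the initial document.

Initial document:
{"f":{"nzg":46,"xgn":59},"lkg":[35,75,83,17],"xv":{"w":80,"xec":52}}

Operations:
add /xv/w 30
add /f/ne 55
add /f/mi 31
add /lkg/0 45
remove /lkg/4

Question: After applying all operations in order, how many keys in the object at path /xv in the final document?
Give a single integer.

Answer: 2

Derivation:
After op 1 (add /xv/w 30): {"f":{"nzg":46,"xgn":59},"lkg":[35,75,83,17],"xv":{"w":30,"xec":52}}
After op 2 (add /f/ne 55): {"f":{"ne":55,"nzg":46,"xgn":59},"lkg":[35,75,83,17],"xv":{"w":30,"xec":52}}
After op 3 (add /f/mi 31): {"f":{"mi":31,"ne":55,"nzg":46,"xgn":59},"lkg":[35,75,83,17],"xv":{"w":30,"xec":52}}
After op 4 (add /lkg/0 45): {"f":{"mi":31,"ne":55,"nzg":46,"xgn":59},"lkg":[45,35,75,83,17],"xv":{"w":30,"xec":52}}
After op 5 (remove /lkg/4): {"f":{"mi":31,"ne":55,"nzg":46,"xgn":59},"lkg":[45,35,75,83],"xv":{"w":30,"xec":52}}
Size at path /xv: 2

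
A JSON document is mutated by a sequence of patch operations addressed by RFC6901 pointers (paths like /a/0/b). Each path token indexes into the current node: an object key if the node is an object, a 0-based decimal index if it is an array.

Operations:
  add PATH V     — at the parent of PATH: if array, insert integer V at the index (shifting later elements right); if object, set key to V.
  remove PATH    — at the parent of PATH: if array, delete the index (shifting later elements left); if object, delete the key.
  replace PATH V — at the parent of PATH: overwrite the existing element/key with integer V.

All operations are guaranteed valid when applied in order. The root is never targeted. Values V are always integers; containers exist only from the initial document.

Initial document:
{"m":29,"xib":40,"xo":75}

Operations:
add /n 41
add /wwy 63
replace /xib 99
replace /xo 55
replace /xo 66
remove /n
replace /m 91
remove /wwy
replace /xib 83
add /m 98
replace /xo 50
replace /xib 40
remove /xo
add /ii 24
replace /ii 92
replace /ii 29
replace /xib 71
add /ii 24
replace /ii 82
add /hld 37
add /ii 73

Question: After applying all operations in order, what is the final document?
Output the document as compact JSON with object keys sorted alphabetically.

After op 1 (add /n 41): {"m":29,"n":41,"xib":40,"xo":75}
After op 2 (add /wwy 63): {"m":29,"n":41,"wwy":63,"xib":40,"xo":75}
After op 3 (replace /xib 99): {"m":29,"n":41,"wwy":63,"xib":99,"xo":75}
After op 4 (replace /xo 55): {"m":29,"n":41,"wwy":63,"xib":99,"xo":55}
After op 5 (replace /xo 66): {"m":29,"n":41,"wwy":63,"xib":99,"xo":66}
After op 6 (remove /n): {"m":29,"wwy":63,"xib":99,"xo":66}
After op 7 (replace /m 91): {"m":91,"wwy":63,"xib":99,"xo":66}
After op 8 (remove /wwy): {"m":91,"xib":99,"xo":66}
After op 9 (replace /xib 83): {"m":91,"xib":83,"xo":66}
After op 10 (add /m 98): {"m":98,"xib":83,"xo":66}
After op 11 (replace /xo 50): {"m":98,"xib":83,"xo":50}
After op 12 (replace /xib 40): {"m":98,"xib":40,"xo":50}
After op 13 (remove /xo): {"m":98,"xib":40}
After op 14 (add /ii 24): {"ii":24,"m":98,"xib":40}
After op 15 (replace /ii 92): {"ii":92,"m":98,"xib":40}
After op 16 (replace /ii 29): {"ii":29,"m":98,"xib":40}
After op 17 (replace /xib 71): {"ii":29,"m":98,"xib":71}
After op 18 (add /ii 24): {"ii":24,"m":98,"xib":71}
After op 19 (replace /ii 82): {"ii":82,"m":98,"xib":71}
After op 20 (add /hld 37): {"hld":37,"ii":82,"m":98,"xib":71}
After op 21 (add /ii 73): {"hld":37,"ii":73,"m":98,"xib":71}

Answer: {"hld":37,"ii":73,"m":98,"xib":71}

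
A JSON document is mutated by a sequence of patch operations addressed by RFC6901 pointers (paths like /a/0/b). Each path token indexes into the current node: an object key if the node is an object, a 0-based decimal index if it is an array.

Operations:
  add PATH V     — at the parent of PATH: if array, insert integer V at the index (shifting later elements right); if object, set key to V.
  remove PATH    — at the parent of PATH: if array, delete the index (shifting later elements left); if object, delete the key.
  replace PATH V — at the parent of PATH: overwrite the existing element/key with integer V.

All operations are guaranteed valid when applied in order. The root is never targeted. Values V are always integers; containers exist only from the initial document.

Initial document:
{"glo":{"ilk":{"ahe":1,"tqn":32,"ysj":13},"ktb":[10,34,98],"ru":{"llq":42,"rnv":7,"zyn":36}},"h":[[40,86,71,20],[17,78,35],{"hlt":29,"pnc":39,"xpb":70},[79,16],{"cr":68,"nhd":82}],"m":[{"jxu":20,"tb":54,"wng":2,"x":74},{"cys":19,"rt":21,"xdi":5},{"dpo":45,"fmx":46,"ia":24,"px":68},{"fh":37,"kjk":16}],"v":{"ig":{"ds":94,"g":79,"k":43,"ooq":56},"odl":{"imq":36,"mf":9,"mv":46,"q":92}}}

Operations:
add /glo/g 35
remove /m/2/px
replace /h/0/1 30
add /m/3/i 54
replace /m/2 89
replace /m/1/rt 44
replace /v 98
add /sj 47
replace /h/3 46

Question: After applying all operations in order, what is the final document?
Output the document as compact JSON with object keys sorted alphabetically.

After op 1 (add /glo/g 35): {"glo":{"g":35,"ilk":{"ahe":1,"tqn":32,"ysj":13},"ktb":[10,34,98],"ru":{"llq":42,"rnv":7,"zyn":36}},"h":[[40,86,71,20],[17,78,35],{"hlt":29,"pnc":39,"xpb":70},[79,16],{"cr":68,"nhd":82}],"m":[{"jxu":20,"tb":54,"wng":2,"x":74},{"cys":19,"rt":21,"xdi":5},{"dpo":45,"fmx":46,"ia":24,"px":68},{"fh":37,"kjk":16}],"v":{"ig":{"ds":94,"g":79,"k":43,"ooq":56},"odl":{"imq":36,"mf":9,"mv":46,"q":92}}}
After op 2 (remove /m/2/px): {"glo":{"g":35,"ilk":{"ahe":1,"tqn":32,"ysj":13},"ktb":[10,34,98],"ru":{"llq":42,"rnv":7,"zyn":36}},"h":[[40,86,71,20],[17,78,35],{"hlt":29,"pnc":39,"xpb":70},[79,16],{"cr":68,"nhd":82}],"m":[{"jxu":20,"tb":54,"wng":2,"x":74},{"cys":19,"rt":21,"xdi":5},{"dpo":45,"fmx":46,"ia":24},{"fh":37,"kjk":16}],"v":{"ig":{"ds":94,"g":79,"k":43,"ooq":56},"odl":{"imq":36,"mf":9,"mv":46,"q":92}}}
After op 3 (replace /h/0/1 30): {"glo":{"g":35,"ilk":{"ahe":1,"tqn":32,"ysj":13},"ktb":[10,34,98],"ru":{"llq":42,"rnv":7,"zyn":36}},"h":[[40,30,71,20],[17,78,35],{"hlt":29,"pnc":39,"xpb":70},[79,16],{"cr":68,"nhd":82}],"m":[{"jxu":20,"tb":54,"wng":2,"x":74},{"cys":19,"rt":21,"xdi":5},{"dpo":45,"fmx":46,"ia":24},{"fh":37,"kjk":16}],"v":{"ig":{"ds":94,"g":79,"k":43,"ooq":56},"odl":{"imq":36,"mf":9,"mv":46,"q":92}}}
After op 4 (add /m/3/i 54): {"glo":{"g":35,"ilk":{"ahe":1,"tqn":32,"ysj":13},"ktb":[10,34,98],"ru":{"llq":42,"rnv":7,"zyn":36}},"h":[[40,30,71,20],[17,78,35],{"hlt":29,"pnc":39,"xpb":70},[79,16],{"cr":68,"nhd":82}],"m":[{"jxu":20,"tb":54,"wng":2,"x":74},{"cys":19,"rt":21,"xdi":5},{"dpo":45,"fmx":46,"ia":24},{"fh":37,"i":54,"kjk":16}],"v":{"ig":{"ds":94,"g":79,"k":43,"ooq":56},"odl":{"imq":36,"mf":9,"mv":46,"q":92}}}
After op 5 (replace /m/2 89): {"glo":{"g":35,"ilk":{"ahe":1,"tqn":32,"ysj":13},"ktb":[10,34,98],"ru":{"llq":42,"rnv":7,"zyn":36}},"h":[[40,30,71,20],[17,78,35],{"hlt":29,"pnc":39,"xpb":70},[79,16],{"cr":68,"nhd":82}],"m":[{"jxu":20,"tb":54,"wng":2,"x":74},{"cys":19,"rt":21,"xdi":5},89,{"fh":37,"i":54,"kjk":16}],"v":{"ig":{"ds":94,"g":79,"k":43,"ooq":56},"odl":{"imq":36,"mf":9,"mv":46,"q":92}}}
After op 6 (replace /m/1/rt 44): {"glo":{"g":35,"ilk":{"ahe":1,"tqn":32,"ysj":13},"ktb":[10,34,98],"ru":{"llq":42,"rnv":7,"zyn":36}},"h":[[40,30,71,20],[17,78,35],{"hlt":29,"pnc":39,"xpb":70},[79,16],{"cr":68,"nhd":82}],"m":[{"jxu":20,"tb":54,"wng":2,"x":74},{"cys":19,"rt":44,"xdi":5},89,{"fh":37,"i":54,"kjk":16}],"v":{"ig":{"ds":94,"g":79,"k":43,"ooq":56},"odl":{"imq":36,"mf":9,"mv":46,"q":92}}}
After op 7 (replace /v 98): {"glo":{"g":35,"ilk":{"ahe":1,"tqn":32,"ysj":13},"ktb":[10,34,98],"ru":{"llq":42,"rnv":7,"zyn":36}},"h":[[40,30,71,20],[17,78,35],{"hlt":29,"pnc":39,"xpb":70},[79,16],{"cr":68,"nhd":82}],"m":[{"jxu":20,"tb":54,"wng":2,"x":74},{"cys":19,"rt":44,"xdi":5},89,{"fh":37,"i":54,"kjk":16}],"v":98}
After op 8 (add /sj 47): {"glo":{"g":35,"ilk":{"ahe":1,"tqn":32,"ysj":13},"ktb":[10,34,98],"ru":{"llq":42,"rnv":7,"zyn":36}},"h":[[40,30,71,20],[17,78,35],{"hlt":29,"pnc":39,"xpb":70},[79,16],{"cr":68,"nhd":82}],"m":[{"jxu":20,"tb":54,"wng":2,"x":74},{"cys":19,"rt":44,"xdi":5},89,{"fh":37,"i":54,"kjk":16}],"sj":47,"v":98}
After op 9 (replace /h/3 46): {"glo":{"g":35,"ilk":{"ahe":1,"tqn":32,"ysj":13},"ktb":[10,34,98],"ru":{"llq":42,"rnv":7,"zyn":36}},"h":[[40,30,71,20],[17,78,35],{"hlt":29,"pnc":39,"xpb":70},46,{"cr":68,"nhd":82}],"m":[{"jxu":20,"tb":54,"wng":2,"x":74},{"cys":19,"rt":44,"xdi":5},89,{"fh":37,"i":54,"kjk":16}],"sj":47,"v":98}

Answer: {"glo":{"g":35,"ilk":{"ahe":1,"tqn":32,"ysj":13},"ktb":[10,34,98],"ru":{"llq":42,"rnv":7,"zyn":36}},"h":[[40,30,71,20],[17,78,35],{"hlt":29,"pnc":39,"xpb":70},46,{"cr":68,"nhd":82}],"m":[{"jxu":20,"tb":54,"wng":2,"x":74},{"cys":19,"rt":44,"xdi":5},89,{"fh":37,"i":54,"kjk":16}],"sj":47,"v":98}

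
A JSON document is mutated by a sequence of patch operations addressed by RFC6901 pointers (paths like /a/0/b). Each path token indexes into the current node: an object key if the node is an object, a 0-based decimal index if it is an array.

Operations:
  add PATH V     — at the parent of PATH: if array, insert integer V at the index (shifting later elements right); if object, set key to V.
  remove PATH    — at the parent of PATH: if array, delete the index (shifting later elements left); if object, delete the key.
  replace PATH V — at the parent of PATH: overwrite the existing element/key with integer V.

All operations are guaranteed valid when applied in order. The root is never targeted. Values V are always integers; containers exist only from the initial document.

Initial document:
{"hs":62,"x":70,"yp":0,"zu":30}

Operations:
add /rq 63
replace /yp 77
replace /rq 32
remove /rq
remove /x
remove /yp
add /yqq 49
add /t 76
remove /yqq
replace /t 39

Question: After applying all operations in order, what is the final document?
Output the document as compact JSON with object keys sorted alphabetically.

After op 1 (add /rq 63): {"hs":62,"rq":63,"x":70,"yp":0,"zu":30}
After op 2 (replace /yp 77): {"hs":62,"rq":63,"x":70,"yp":77,"zu":30}
After op 3 (replace /rq 32): {"hs":62,"rq":32,"x":70,"yp":77,"zu":30}
After op 4 (remove /rq): {"hs":62,"x":70,"yp":77,"zu":30}
After op 5 (remove /x): {"hs":62,"yp":77,"zu":30}
After op 6 (remove /yp): {"hs":62,"zu":30}
After op 7 (add /yqq 49): {"hs":62,"yqq":49,"zu":30}
After op 8 (add /t 76): {"hs":62,"t":76,"yqq":49,"zu":30}
After op 9 (remove /yqq): {"hs":62,"t":76,"zu":30}
After op 10 (replace /t 39): {"hs":62,"t":39,"zu":30}

Answer: {"hs":62,"t":39,"zu":30}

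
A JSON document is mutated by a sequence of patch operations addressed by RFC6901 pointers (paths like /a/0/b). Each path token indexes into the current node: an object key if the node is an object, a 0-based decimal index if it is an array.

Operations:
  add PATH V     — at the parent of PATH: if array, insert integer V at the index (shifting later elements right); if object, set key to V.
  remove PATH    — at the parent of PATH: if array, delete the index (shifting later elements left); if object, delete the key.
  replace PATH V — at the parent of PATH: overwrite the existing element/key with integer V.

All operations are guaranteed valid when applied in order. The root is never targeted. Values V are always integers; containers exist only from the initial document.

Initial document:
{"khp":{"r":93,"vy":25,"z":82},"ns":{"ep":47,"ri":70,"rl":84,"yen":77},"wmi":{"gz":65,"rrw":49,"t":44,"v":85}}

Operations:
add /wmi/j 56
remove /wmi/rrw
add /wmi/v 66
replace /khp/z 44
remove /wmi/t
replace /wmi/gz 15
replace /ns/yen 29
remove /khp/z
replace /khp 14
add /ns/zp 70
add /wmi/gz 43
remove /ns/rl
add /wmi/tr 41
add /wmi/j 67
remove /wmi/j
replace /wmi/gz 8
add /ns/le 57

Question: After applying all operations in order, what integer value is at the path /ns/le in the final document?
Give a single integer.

After op 1 (add /wmi/j 56): {"khp":{"r":93,"vy":25,"z":82},"ns":{"ep":47,"ri":70,"rl":84,"yen":77},"wmi":{"gz":65,"j":56,"rrw":49,"t":44,"v":85}}
After op 2 (remove /wmi/rrw): {"khp":{"r":93,"vy":25,"z":82},"ns":{"ep":47,"ri":70,"rl":84,"yen":77},"wmi":{"gz":65,"j":56,"t":44,"v":85}}
After op 3 (add /wmi/v 66): {"khp":{"r":93,"vy":25,"z":82},"ns":{"ep":47,"ri":70,"rl":84,"yen":77},"wmi":{"gz":65,"j":56,"t":44,"v":66}}
After op 4 (replace /khp/z 44): {"khp":{"r":93,"vy":25,"z":44},"ns":{"ep":47,"ri":70,"rl":84,"yen":77},"wmi":{"gz":65,"j":56,"t":44,"v":66}}
After op 5 (remove /wmi/t): {"khp":{"r":93,"vy":25,"z":44},"ns":{"ep":47,"ri":70,"rl":84,"yen":77},"wmi":{"gz":65,"j":56,"v":66}}
After op 6 (replace /wmi/gz 15): {"khp":{"r":93,"vy":25,"z":44},"ns":{"ep":47,"ri":70,"rl":84,"yen":77},"wmi":{"gz":15,"j":56,"v":66}}
After op 7 (replace /ns/yen 29): {"khp":{"r":93,"vy":25,"z":44},"ns":{"ep":47,"ri":70,"rl":84,"yen":29},"wmi":{"gz":15,"j":56,"v":66}}
After op 8 (remove /khp/z): {"khp":{"r":93,"vy":25},"ns":{"ep":47,"ri":70,"rl":84,"yen":29},"wmi":{"gz":15,"j":56,"v":66}}
After op 9 (replace /khp 14): {"khp":14,"ns":{"ep":47,"ri":70,"rl":84,"yen":29},"wmi":{"gz":15,"j":56,"v":66}}
After op 10 (add /ns/zp 70): {"khp":14,"ns":{"ep":47,"ri":70,"rl":84,"yen":29,"zp":70},"wmi":{"gz":15,"j":56,"v":66}}
After op 11 (add /wmi/gz 43): {"khp":14,"ns":{"ep":47,"ri":70,"rl":84,"yen":29,"zp":70},"wmi":{"gz":43,"j":56,"v":66}}
After op 12 (remove /ns/rl): {"khp":14,"ns":{"ep":47,"ri":70,"yen":29,"zp":70},"wmi":{"gz":43,"j":56,"v":66}}
After op 13 (add /wmi/tr 41): {"khp":14,"ns":{"ep":47,"ri":70,"yen":29,"zp":70},"wmi":{"gz":43,"j":56,"tr":41,"v":66}}
After op 14 (add /wmi/j 67): {"khp":14,"ns":{"ep":47,"ri":70,"yen":29,"zp":70},"wmi":{"gz":43,"j":67,"tr":41,"v":66}}
After op 15 (remove /wmi/j): {"khp":14,"ns":{"ep":47,"ri":70,"yen":29,"zp":70},"wmi":{"gz":43,"tr":41,"v":66}}
After op 16 (replace /wmi/gz 8): {"khp":14,"ns":{"ep":47,"ri":70,"yen":29,"zp":70},"wmi":{"gz":8,"tr":41,"v":66}}
After op 17 (add /ns/le 57): {"khp":14,"ns":{"ep":47,"le":57,"ri":70,"yen":29,"zp":70},"wmi":{"gz":8,"tr":41,"v":66}}
Value at /ns/le: 57

Answer: 57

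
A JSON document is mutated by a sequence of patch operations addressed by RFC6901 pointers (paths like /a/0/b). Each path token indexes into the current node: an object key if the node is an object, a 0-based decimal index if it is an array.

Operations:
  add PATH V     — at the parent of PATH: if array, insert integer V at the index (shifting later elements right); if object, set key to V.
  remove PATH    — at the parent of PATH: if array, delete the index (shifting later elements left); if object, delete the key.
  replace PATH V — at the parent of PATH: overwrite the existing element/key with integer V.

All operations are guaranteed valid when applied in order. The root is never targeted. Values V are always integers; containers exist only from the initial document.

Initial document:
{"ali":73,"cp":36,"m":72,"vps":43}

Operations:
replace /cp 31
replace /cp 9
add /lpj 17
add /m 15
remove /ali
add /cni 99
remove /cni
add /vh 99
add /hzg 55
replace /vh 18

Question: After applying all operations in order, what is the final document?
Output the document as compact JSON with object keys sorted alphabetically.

Answer: {"cp":9,"hzg":55,"lpj":17,"m":15,"vh":18,"vps":43}

Derivation:
After op 1 (replace /cp 31): {"ali":73,"cp":31,"m":72,"vps":43}
After op 2 (replace /cp 9): {"ali":73,"cp":9,"m":72,"vps":43}
After op 3 (add /lpj 17): {"ali":73,"cp":9,"lpj":17,"m":72,"vps":43}
After op 4 (add /m 15): {"ali":73,"cp":9,"lpj":17,"m":15,"vps":43}
After op 5 (remove /ali): {"cp":9,"lpj":17,"m":15,"vps":43}
After op 6 (add /cni 99): {"cni":99,"cp":9,"lpj":17,"m":15,"vps":43}
After op 7 (remove /cni): {"cp":9,"lpj":17,"m":15,"vps":43}
After op 8 (add /vh 99): {"cp":9,"lpj":17,"m":15,"vh":99,"vps":43}
After op 9 (add /hzg 55): {"cp":9,"hzg":55,"lpj":17,"m":15,"vh":99,"vps":43}
After op 10 (replace /vh 18): {"cp":9,"hzg":55,"lpj":17,"m":15,"vh":18,"vps":43}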